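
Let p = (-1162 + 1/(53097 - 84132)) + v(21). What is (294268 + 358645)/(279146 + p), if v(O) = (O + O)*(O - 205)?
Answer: 20263154955/8387394959 ≈ 2.4159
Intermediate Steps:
v(O) = 2*O*(-205 + O) (v(O) = (2*O)*(-205 + O) = 2*O*(-205 + O))
p = -275901151/31035 (p = (-1162 + 1/(53097 - 84132)) + 2*21*(-205 + 21) = (-1162 + 1/(-31035)) + 2*21*(-184) = (-1162 - 1/31035) - 7728 = -36062671/31035 - 7728 = -275901151/31035 ≈ -8890.0)
(294268 + 358645)/(279146 + p) = (294268 + 358645)/(279146 - 275901151/31035) = 652913/(8387394959/31035) = 652913*(31035/8387394959) = 20263154955/8387394959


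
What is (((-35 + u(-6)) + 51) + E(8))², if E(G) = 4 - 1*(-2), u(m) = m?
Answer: 256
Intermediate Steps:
E(G) = 6 (E(G) = 4 + 2 = 6)
(((-35 + u(-6)) + 51) + E(8))² = (((-35 - 6) + 51) + 6)² = ((-41 + 51) + 6)² = (10 + 6)² = 16² = 256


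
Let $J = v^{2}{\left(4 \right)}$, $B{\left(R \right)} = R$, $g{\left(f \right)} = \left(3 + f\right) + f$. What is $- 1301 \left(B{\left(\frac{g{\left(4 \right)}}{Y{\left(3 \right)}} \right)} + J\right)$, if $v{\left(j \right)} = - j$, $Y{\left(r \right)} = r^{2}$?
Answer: $- \frac{201655}{9} \approx -22406.0$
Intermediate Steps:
$g{\left(f \right)} = 3 + 2 f$
$J = 16$ ($J = \left(\left(-1\right) 4\right)^{2} = \left(-4\right)^{2} = 16$)
$- 1301 \left(B{\left(\frac{g{\left(4 \right)}}{Y{\left(3 \right)}} \right)} + J\right) = - 1301 \left(\frac{3 + 2 \cdot 4}{3^{2}} + 16\right) = - 1301 \left(\frac{3 + 8}{9} + 16\right) = - 1301 \left(11 \cdot \frac{1}{9} + 16\right) = - 1301 \left(\frac{11}{9} + 16\right) = \left(-1301\right) \frac{155}{9} = - \frac{201655}{9}$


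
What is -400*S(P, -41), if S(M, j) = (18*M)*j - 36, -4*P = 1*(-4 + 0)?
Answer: 309600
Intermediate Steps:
P = 1 (P = -(-4 + 0)/4 = -(-4)/4 = -¼*(-4) = 1)
S(M, j) = -36 + 18*M*j (S(M, j) = 18*M*j - 36 = -36 + 18*M*j)
-400*S(P, -41) = -400*(-36 + 18*1*(-41)) = -400*(-36 - 738) = -400*(-774) = 309600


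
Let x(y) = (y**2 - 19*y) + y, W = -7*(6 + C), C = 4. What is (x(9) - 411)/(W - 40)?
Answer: 246/55 ≈ 4.4727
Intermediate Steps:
W = -70 (W = -7*(6 + 4) = -7*10 = -70)
x(y) = y**2 - 18*y
(x(9) - 411)/(W - 40) = (9*(-18 + 9) - 411)/(-70 - 40) = (9*(-9) - 411)/(-110) = (-81 - 411)*(-1/110) = -492*(-1/110) = 246/55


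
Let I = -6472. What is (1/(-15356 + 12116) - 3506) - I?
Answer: 9609839/3240 ≈ 2966.0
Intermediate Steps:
(1/(-15356 + 12116) - 3506) - I = (1/(-15356 + 12116) - 3506) - 1*(-6472) = (1/(-3240) - 3506) + 6472 = (-1/3240 - 3506) + 6472 = -11359441/3240 + 6472 = 9609839/3240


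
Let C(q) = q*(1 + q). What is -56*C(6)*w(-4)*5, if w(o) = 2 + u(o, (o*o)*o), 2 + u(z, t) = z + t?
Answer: 799680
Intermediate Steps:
u(z, t) = -2 + t + z (u(z, t) = -2 + (z + t) = -2 + (t + z) = -2 + t + z)
w(o) = o + o³ (w(o) = 2 + (-2 + (o*o)*o + o) = 2 + (-2 + o²*o + o) = 2 + (-2 + o³ + o) = 2 + (-2 + o + o³) = o + o³)
-56*C(6)*w(-4)*5 = -56*(6*(1 + 6))*(-4 + (-4)³)*5 = -56*(6*7)*(-4 - 64)*5 = -56*42*(-68)*5 = -(-159936)*5 = -56*(-14280) = 799680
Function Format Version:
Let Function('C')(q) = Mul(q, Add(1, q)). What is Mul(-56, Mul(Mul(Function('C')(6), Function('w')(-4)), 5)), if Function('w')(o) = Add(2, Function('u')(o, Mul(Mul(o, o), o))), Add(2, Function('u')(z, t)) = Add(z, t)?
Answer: 799680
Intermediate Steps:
Function('u')(z, t) = Add(-2, t, z) (Function('u')(z, t) = Add(-2, Add(z, t)) = Add(-2, Add(t, z)) = Add(-2, t, z))
Function('w')(o) = Add(o, Pow(o, 3)) (Function('w')(o) = Add(2, Add(-2, Mul(Mul(o, o), o), o)) = Add(2, Add(-2, Mul(Pow(o, 2), o), o)) = Add(2, Add(-2, Pow(o, 3), o)) = Add(2, Add(-2, o, Pow(o, 3))) = Add(o, Pow(o, 3)))
Mul(-56, Mul(Mul(Function('C')(6), Function('w')(-4)), 5)) = Mul(-56, Mul(Mul(Mul(6, Add(1, 6)), Add(-4, Pow(-4, 3))), 5)) = Mul(-56, Mul(Mul(Mul(6, 7), Add(-4, -64)), 5)) = Mul(-56, Mul(Mul(42, -68), 5)) = Mul(-56, Mul(-2856, 5)) = Mul(-56, -14280) = 799680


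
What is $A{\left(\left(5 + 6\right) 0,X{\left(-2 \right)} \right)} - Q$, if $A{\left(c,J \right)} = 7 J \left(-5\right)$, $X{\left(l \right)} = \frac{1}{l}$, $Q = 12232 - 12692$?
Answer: $\frac{955}{2} \approx 477.5$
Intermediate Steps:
$Q = -460$ ($Q = 12232 - 12692 = -460$)
$A{\left(c,J \right)} = - 35 J$
$A{\left(\left(5 + 6\right) 0,X{\left(-2 \right)} \right)} - Q = - \frac{35}{-2} - -460 = \left(-35\right) \left(- \frac{1}{2}\right) + 460 = \frac{35}{2} + 460 = \frac{955}{2}$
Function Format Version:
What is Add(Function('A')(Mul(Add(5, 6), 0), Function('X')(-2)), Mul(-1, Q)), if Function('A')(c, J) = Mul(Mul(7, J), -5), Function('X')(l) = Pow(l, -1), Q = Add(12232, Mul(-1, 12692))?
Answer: Rational(955, 2) ≈ 477.50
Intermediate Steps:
Q = -460 (Q = Add(12232, -12692) = -460)
Function('A')(c, J) = Mul(-35, J)
Add(Function('A')(Mul(Add(5, 6), 0), Function('X')(-2)), Mul(-1, Q)) = Add(Mul(-35, Pow(-2, -1)), Mul(-1, -460)) = Add(Mul(-35, Rational(-1, 2)), 460) = Add(Rational(35, 2), 460) = Rational(955, 2)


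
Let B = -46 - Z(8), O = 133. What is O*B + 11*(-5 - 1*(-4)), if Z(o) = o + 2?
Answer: -7459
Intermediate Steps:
Z(o) = 2 + o
B = -56 (B = -46 - (2 + 8) = -46 - 1*10 = -46 - 10 = -56)
O*B + 11*(-5 - 1*(-4)) = 133*(-56) + 11*(-5 - 1*(-4)) = -7448 + 11*(-5 + 4) = -7448 + 11*(-1) = -7448 - 11 = -7459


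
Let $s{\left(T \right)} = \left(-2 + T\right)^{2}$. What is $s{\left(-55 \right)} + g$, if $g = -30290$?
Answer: $-27041$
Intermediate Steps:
$s{\left(-55 \right)} + g = \left(-2 - 55\right)^{2} - 30290 = \left(-57\right)^{2} - 30290 = 3249 - 30290 = -27041$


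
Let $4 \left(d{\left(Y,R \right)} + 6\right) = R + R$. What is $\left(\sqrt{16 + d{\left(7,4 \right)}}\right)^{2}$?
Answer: $12$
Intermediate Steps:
$d{\left(Y,R \right)} = -6 + \frac{R}{2}$ ($d{\left(Y,R \right)} = -6 + \frac{R + R}{4} = -6 + \frac{2 R}{4} = -6 + \frac{R}{2}$)
$\left(\sqrt{16 + d{\left(7,4 \right)}}\right)^{2} = \left(\sqrt{16 + \left(-6 + \frac{1}{2} \cdot 4\right)}\right)^{2} = \left(\sqrt{16 + \left(-6 + 2\right)}\right)^{2} = \left(\sqrt{16 - 4}\right)^{2} = \left(\sqrt{12}\right)^{2} = \left(2 \sqrt{3}\right)^{2} = 12$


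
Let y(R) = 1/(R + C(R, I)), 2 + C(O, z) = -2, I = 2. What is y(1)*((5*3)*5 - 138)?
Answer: 21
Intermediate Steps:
C(O, z) = -4 (C(O, z) = -2 - 2 = -4)
y(R) = 1/(-4 + R) (y(R) = 1/(R - 4) = 1/(-4 + R))
y(1)*((5*3)*5 - 138) = ((5*3)*5 - 138)/(-4 + 1) = (15*5 - 138)/(-3) = -(75 - 138)/3 = -⅓*(-63) = 21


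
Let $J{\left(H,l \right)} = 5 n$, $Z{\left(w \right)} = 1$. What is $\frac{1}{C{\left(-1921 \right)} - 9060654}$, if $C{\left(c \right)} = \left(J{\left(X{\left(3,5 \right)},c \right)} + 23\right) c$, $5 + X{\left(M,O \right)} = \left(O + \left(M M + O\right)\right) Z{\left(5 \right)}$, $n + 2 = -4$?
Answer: $- \frac{1}{9047207} \approx -1.1053 \cdot 10^{-7}$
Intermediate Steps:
$n = -6$ ($n = -2 - 4 = -6$)
$X{\left(M,O \right)} = -5 + M^{2} + 2 O$ ($X{\left(M,O \right)} = -5 + \left(O + \left(M M + O\right)\right) 1 = -5 + \left(O + \left(M^{2} + O\right)\right) 1 = -5 + \left(O + \left(O + M^{2}\right)\right) 1 = -5 + \left(M^{2} + 2 O\right) 1 = -5 + \left(M^{2} + 2 O\right) = -5 + M^{2} + 2 O$)
$J{\left(H,l \right)} = -30$ ($J{\left(H,l \right)} = 5 \left(-6\right) = -30$)
$C{\left(c \right)} = - 7 c$ ($C{\left(c \right)} = \left(-30 + 23\right) c = - 7 c$)
$\frac{1}{C{\left(-1921 \right)} - 9060654} = \frac{1}{\left(-7\right) \left(-1921\right) - 9060654} = \frac{1}{13447 - 9060654} = \frac{1}{-9047207} = - \frac{1}{9047207}$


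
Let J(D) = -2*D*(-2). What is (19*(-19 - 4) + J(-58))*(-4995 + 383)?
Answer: 3085428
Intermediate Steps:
J(D) = 4*D
(19*(-19 - 4) + J(-58))*(-4995 + 383) = (19*(-19 - 4) + 4*(-58))*(-4995 + 383) = (19*(-23) - 232)*(-4612) = (-437 - 232)*(-4612) = -669*(-4612) = 3085428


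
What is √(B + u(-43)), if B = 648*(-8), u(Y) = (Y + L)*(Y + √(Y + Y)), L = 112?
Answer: √(-8151 + 69*I*√86) ≈ 3.541 + 90.352*I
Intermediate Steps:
u(Y) = (112 + Y)*(Y + √2*√Y) (u(Y) = (Y + 112)*(Y + √(Y + Y)) = (112 + Y)*(Y + √(2*Y)) = (112 + Y)*(Y + √2*√Y))
B = -5184
√(B + u(-43)) = √(-5184 + ((-43)² + 112*(-43) + √2*(-43)^(3/2) + 112*√2*√(-43))) = √(-5184 + (1849 - 4816 + √2*(-43*I*√43) + 112*√2*(I*√43))) = √(-5184 + (1849 - 4816 - 43*I*√86 + 112*I*√86)) = √(-5184 + (-2967 + 69*I*√86)) = √(-8151 + 69*I*√86)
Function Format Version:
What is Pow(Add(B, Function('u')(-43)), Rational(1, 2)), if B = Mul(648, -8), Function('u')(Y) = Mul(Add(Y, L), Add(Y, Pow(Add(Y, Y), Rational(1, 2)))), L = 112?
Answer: Pow(Add(-8151, Mul(69, I, Pow(86, Rational(1, 2)))), Rational(1, 2)) ≈ Add(3.5410, Mul(90.352, I))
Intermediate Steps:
Function('u')(Y) = Mul(Add(112, Y), Add(Y, Mul(Pow(2, Rational(1, 2)), Pow(Y, Rational(1, 2))))) (Function('u')(Y) = Mul(Add(Y, 112), Add(Y, Pow(Add(Y, Y), Rational(1, 2)))) = Mul(Add(112, Y), Add(Y, Pow(Mul(2, Y), Rational(1, 2)))) = Mul(Add(112, Y), Add(Y, Mul(Pow(2, Rational(1, 2)), Pow(Y, Rational(1, 2))))))
B = -5184
Pow(Add(B, Function('u')(-43)), Rational(1, 2)) = Pow(Add(-5184, Add(Pow(-43, 2), Mul(112, -43), Mul(Pow(2, Rational(1, 2)), Pow(-43, Rational(3, 2))), Mul(112, Pow(2, Rational(1, 2)), Pow(-43, Rational(1, 2))))), Rational(1, 2)) = Pow(Add(-5184, Add(1849, -4816, Mul(Pow(2, Rational(1, 2)), Mul(-43, I, Pow(43, Rational(1, 2)))), Mul(112, Pow(2, Rational(1, 2)), Mul(I, Pow(43, Rational(1, 2)))))), Rational(1, 2)) = Pow(Add(-5184, Add(1849, -4816, Mul(-43, I, Pow(86, Rational(1, 2))), Mul(112, I, Pow(86, Rational(1, 2))))), Rational(1, 2)) = Pow(Add(-5184, Add(-2967, Mul(69, I, Pow(86, Rational(1, 2))))), Rational(1, 2)) = Pow(Add(-8151, Mul(69, I, Pow(86, Rational(1, 2)))), Rational(1, 2))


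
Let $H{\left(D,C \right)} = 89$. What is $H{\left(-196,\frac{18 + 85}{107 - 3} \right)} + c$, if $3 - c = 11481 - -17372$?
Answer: $-28761$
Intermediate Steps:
$c = -28850$ ($c = 3 - \left(11481 - -17372\right) = 3 - \left(11481 + 17372\right) = 3 - 28853 = -28850$)
$H{\left(-196,\frac{18 + 85}{107 - 3} \right)} + c = 89 - 28850 = -28761$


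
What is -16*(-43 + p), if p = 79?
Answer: -576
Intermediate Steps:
-16*(-43 + p) = -16*(-43 + 79) = -16*36 = -576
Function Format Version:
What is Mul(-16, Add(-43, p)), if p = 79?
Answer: -576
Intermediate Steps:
Mul(-16, Add(-43, p)) = Mul(-16, Add(-43, 79)) = Mul(-16, 36) = -576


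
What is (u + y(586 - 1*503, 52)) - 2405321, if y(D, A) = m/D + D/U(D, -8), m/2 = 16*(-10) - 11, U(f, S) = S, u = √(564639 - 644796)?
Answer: -1597142769/664 + I*√80157 ≈ -2.4053e+6 + 283.12*I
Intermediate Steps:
u = I*√80157 (u = √(-80157) = I*√80157 ≈ 283.12*I)
m = -342 (m = 2*(16*(-10) - 11) = 2*(-160 - 11) = 2*(-171) = -342)
y(D, A) = -342/D - D/8 (y(D, A) = -342/D + D/(-8) = -342/D + D*(-⅛) = -342/D - D/8)
(u + y(586 - 1*503, 52)) - 2405321 = (I*√80157 + (-342/(586 - 1*503) - (586 - 1*503)/8)) - 2405321 = (I*√80157 + (-342/(586 - 503) - (586 - 503)/8)) - 2405321 = (I*√80157 + (-342/83 - ⅛*83)) - 2405321 = (I*√80157 + (-342*1/83 - 83/8)) - 2405321 = (I*√80157 + (-342/83 - 83/8)) - 2405321 = (I*√80157 - 9625/664) - 2405321 = (-9625/664 + I*√80157) - 2405321 = -1597142769/664 + I*√80157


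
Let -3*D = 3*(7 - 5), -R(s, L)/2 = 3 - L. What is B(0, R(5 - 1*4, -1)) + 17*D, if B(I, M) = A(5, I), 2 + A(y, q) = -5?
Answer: -41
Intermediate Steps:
R(s, L) = -6 + 2*L (R(s, L) = -2*(3 - L) = -6 + 2*L)
A(y, q) = -7 (A(y, q) = -2 - 5 = -7)
B(I, M) = -7
D = -2 (D = -(7 - 5) = -2 ≈ -2.0000)
B(0, R(5 - 1*4, -1)) + 17*D = -7 + 17*(-2) = -7 - 34 = -41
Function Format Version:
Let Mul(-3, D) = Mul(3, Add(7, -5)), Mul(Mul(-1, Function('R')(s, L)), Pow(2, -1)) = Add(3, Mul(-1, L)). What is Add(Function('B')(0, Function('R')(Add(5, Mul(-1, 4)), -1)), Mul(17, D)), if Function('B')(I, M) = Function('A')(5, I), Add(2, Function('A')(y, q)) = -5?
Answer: -41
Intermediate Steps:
Function('R')(s, L) = Add(-6, Mul(2, L)) (Function('R')(s, L) = Mul(-2, Add(3, Mul(-1, L))) = Add(-6, Mul(2, L)))
Function('A')(y, q) = -7 (Function('A')(y, q) = Add(-2, -5) = -7)
Function('B')(I, M) = -7
D = -2 (D = Mul(Rational(-1, 3), Mul(3, Add(7, -5))) = Mul(Rational(-1, 3), Mul(3, 2)) = Mul(Rational(-1, 3), 6) = -2)
Add(Function('B')(0, Function('R')(Add(5, Mul(-1, 4)), -1)), Mul(17, D)) = Add(-7, Mul(17, -2)) = Add(-7, -34) = -41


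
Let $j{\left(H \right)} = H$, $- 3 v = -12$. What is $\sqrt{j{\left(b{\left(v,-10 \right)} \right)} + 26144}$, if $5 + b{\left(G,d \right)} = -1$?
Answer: $\sqrt{26138} \approx 161.67$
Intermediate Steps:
$v = 4$ ($v = \left(- \frac{1}{3}\right) \left(-12\right) = 4$)
$b{\left(G,d \right)} = -6$ ($b{\left(G,d \right)} = -5 - 1 = -6$)
$\sqrt{j{\left(b{\left(v,-10 \right)} \right)} + 26144} = \sqrt{-6 + 26144} = \sqrt{26138}$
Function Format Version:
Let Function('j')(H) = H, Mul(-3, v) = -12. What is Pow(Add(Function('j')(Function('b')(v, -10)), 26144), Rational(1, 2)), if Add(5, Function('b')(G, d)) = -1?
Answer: Pow(26138, Rational(1, 2)) ≈ 161.67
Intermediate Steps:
v = 4 (v = Mul(Rational(-1, 3), -12) = 4)
Function('b')(G, d) = -6 (Function('b')(G, d) = Add(-5, -1) = -6)
Pow(Add(Function('j')(Function('b')(v, -10)), 26144), Rational(1, 2)) = Pow(Add(-6, 26144), Rational(1, 2)) = Pow(26138, Rational(1, 2))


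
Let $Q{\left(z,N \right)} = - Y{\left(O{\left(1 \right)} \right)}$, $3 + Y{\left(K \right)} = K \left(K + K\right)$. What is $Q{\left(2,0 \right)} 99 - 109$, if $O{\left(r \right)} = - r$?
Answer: $-10$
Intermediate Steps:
$Y{\left(K \right)} = -3 + 2 K^{2}$ ($Y{\left(K \right)} = -3 + K \left(K + K\right) = -3 + K 2 K = -3 + 2 K^{2}$)
$Q{\left(z,N \right)} = 1$ ($Q{\left(z,N \right)} = - (-3 + 2 \left(\left(-1\right) 1\right)^{2}) = - (-3 + 2 \left(-1\right)^{2}) = - (-3 + 2 \cdot 1) = - (-3 + 2) = \left(-1\right) \left(-1\right) = 1$)
$Q{\left(2,0 \right)} 99 - 109 = 1 \cdot 99 - 109 = 99 - 109 = -10$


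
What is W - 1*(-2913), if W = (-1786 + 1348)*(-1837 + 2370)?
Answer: -230541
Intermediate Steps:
W = -233454 (W = -438*533 = -233454)
W - 1*(-2913) = -233454 - 1*(-2913) = -233454 + 2913 = -230541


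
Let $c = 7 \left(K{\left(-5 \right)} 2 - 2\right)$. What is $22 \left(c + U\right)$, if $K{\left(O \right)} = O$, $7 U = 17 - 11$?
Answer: $- \frac{12804}{7} \approx -1829.1$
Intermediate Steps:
$U = \frac{6}{7}$ ($U = \frac{17 - 11}{7} = \frac{1}{7} \cdot 6 = \frac{6}{7} \approx 0.85714$)
$c = -84$ ($c = 7 \left(\left(-5\right) 2 - 2\right) = 7 \left(-10 - 2\right) = 7 \left(-12\right) = -84$)
$22 \left(c + U\right) = 22 \left(-84 + \frac{6}{7}\right) = 22 \left(- \frac{582}{7}\right) = - \frac{12804}{7}$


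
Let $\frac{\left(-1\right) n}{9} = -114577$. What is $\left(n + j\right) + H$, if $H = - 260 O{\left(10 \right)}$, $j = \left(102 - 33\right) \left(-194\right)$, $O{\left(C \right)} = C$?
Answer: $1015207$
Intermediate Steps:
$n = 1031193$ ($n = \left(-9\right) \left(-114577\right) = 1031193$)
$j = -13386$ ($j = 69 \left(-194\right) = -13386$)
$H = -2600$ ($H = \left(-260\right) 10 = -2600$)
$\left(n + j\right) + H = \left(1031193 - 13386\right) - 2600 = 1017807 - 2600 = 1015207$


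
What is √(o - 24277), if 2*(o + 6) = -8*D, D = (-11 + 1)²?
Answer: I*√24683 ≈ 157.11*I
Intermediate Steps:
D = 100 (D = (-10)² = 100)
o = -406 (o = -6 + (-8*100)/2 = -6 + (½)*(-800) = -6 - 400 = -406)
√(o - 24277) = √(-406 - 24277) = √(-24683) = I*√24683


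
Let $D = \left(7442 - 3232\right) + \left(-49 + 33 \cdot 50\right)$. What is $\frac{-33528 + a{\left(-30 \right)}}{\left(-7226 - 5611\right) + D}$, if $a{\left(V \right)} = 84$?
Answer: $\frac{5574}{1171} \approx 4.76$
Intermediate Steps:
$D = 5811$ ($D = 4210 + \left(-49 + 1650\right) = 4210 + 1601 = 5811$)
$\frac{-33528 + a{\left(-30 \right)}}{\left(-7226 - 5611\right) + D} = \frac{-33528 + 84}{\left(-7226 - 5611\right) + 5811} = - \frac{33444}{-12837 + 5811} = - \frac{33444}{-7026} = \left(-33444\right) \left(- \frac{1}{7026}\right) = \frac{5574}{1171}$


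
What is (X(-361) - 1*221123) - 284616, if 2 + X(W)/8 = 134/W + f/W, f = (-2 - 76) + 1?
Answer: -9609369/19 ≈ -5.0576e+5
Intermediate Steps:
f = -77 (f = -78 + 1 = -77)
X(W) = -16 + 456/W (X(W) = -16 + 8*(134/W - 77/W) = -16 + 8*(57/W) = -16 + 456/W)
(X(-361) - 1*221123) - 284616 = ((-16 + 456/(-361)) - 1*221123) - 284616 = ((-16 + 456*(-1/361)) - 221123) - 284616 = ((-16 - 24/19) - 221123) - 284616 = (-328/19 - 221123) - 284616 = -4201665/19 - 284616 = -9609369/19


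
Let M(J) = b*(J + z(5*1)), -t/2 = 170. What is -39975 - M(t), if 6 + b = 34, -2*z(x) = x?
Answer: -30385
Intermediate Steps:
z(x) = -x/2
b = 28 (b = -6 + 34 = 28)
t = -340 (t = -2*170 = -340)
M(J) = -70 + 28*J (M(J) = 28*(J - 5/2) = 28*(-5/2 + J) = -70 + 28*J)
-39975 - M(t) = -39975 - (-70 + 28*(-340)) = -39975 - (-70 - 9520) = -39975 - 1*(-9590) = -39975 + 9590 = -30385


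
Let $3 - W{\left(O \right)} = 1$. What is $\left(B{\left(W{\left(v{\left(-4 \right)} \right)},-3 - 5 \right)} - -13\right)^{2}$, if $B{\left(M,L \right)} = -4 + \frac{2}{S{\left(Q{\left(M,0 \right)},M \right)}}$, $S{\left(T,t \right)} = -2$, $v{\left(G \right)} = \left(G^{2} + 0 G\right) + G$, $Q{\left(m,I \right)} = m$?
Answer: $64$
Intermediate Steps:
$v{\left(G \right)} = G + G^{2}$ ($v{\left(G \right)} = \left(G^{2} + 0\right) + G = G^{2} + G = G + G^{2}$)
$W{\left(O \right)} = 2$ ($W{\left(O \right)} = 3 - 1 = 2$)
$B{\left(M,L \right)} = -5$ ($B{\left(M,L \right)} = -4 + \frac{2}{-2} = -4 + 2 \left(- \frac{1}{2}\right) = -4 - 1 = -5$)
$\left(B{\left(W{\left(v{\left(-4 \right)} \right)},-3 - 5 \right)} - -13\right)^{2} = \left(-5 - -13\right)^{2} = \left(-5 + 13\right)^{2} = 8^{2} = 64$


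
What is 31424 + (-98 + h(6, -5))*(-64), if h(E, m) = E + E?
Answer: 36928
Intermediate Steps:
h(E, m) = 2*E
31424 + (-98 + h(6, -5))*(-64) = 31424 + (-98 + 2*6)*(-64) = 31424 + (-98 + 12)*(-64) = 31424 - 86*(-64) = 31424 + 5504 = 36928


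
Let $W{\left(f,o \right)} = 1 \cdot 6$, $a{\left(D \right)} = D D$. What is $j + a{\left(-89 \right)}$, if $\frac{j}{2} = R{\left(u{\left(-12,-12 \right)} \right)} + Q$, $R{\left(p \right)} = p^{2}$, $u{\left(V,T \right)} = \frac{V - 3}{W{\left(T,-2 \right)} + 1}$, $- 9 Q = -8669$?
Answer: $\frac{4346773}{441} \approx 9856.6$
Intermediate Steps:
$Q = \frac{8669}{9}$ ($Q = \left(- \frac{1}{9}\right) \left(-8669\right) = \frac{8669}{9} \approx 963.22$)
$a{\left(D \right)} = D^{2}$
$W{\left(f,o \right)} = 6$
$u{\left(V,T \right)} = - \frac{3}{7} + \frac{V}{7}$ ($u{\left(V,T \right)} = \frac{V - 3}{6 + 1} = \frac{-3 + V}{7} = \left(-3 + V\right) \frac{1}{7} = - \frac{3}{7} + \frac{V}{7}$)
$j = \frac{853612}{441}$ ($j = 2 \left(\left(- \frac{3}{7} + \frac{1}{7} \left(-12\right)\right)^{2} + \frac{8669}{9}\right) = 2 \left(\left(- \frac{3}{7} - \frac{12}{7}\right)^{2} + \frac{8669}{9}\right) = 2 \left(\left(- \frac{15}{7}\right)^{2} + \frac{8669}{9}\right) = 2 \left(\frac{225}{49} + \frac{8669}{9}\right) = 2 \cdot \frac{426806}{441} = \frac{853612}{441} \approx 1935.6$)
$j + a{\left(-89 \right)} = \frac{853612}{441} + \left(-89\right)^{2} = \frac{853612}{441} + 7921 = \frac{4346773}{441}$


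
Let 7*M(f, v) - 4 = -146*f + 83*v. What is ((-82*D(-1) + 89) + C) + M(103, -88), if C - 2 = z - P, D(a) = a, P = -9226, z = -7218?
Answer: -7071/7 ≈ -1010.1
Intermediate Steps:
M(f, v) = 4/7 - 146*f/7 + 83*v/7 (M(f, v) = 4/7 + (-146*f + 83*v)/7 = 4/7 + (-146*f/7 + 83*v/7) = 4/7 - 146*f/7 + 83*v/7)
C = 2010 (C = 2 + (-7218 - 1*(-9226)) = 2 + (-7218 + 9226) = 2 + 2008 = 2010)
((-82*D(-1) + 89) + C) + M(103, -88) = ((-82*(-1) + 89) + 2010) + (4/7 - 146/7*103 + (83/7)*(-88)) = ((82 + 89) + 2010) + (4/7 - 15038/7 - 7304/7) = (171 + 2010) - 22338/7 = 2181 - 22338/7 = -7071/7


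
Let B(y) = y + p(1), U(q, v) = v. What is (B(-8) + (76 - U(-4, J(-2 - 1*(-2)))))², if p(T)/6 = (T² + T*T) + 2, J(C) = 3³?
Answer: 4225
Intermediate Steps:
J(C) = 27
p(T) = 12 + 12*T² (p(T) = 6*((T² + T*T) + 2) = 6*((T² + T²) + 2) = 6*(2*T² + 2) = 6*(2 + 2*T²) = 12 + 12*T²)
B(y) = 24 + y (B(y) = y + (12 + 12*1²) = y + (12 + 12*1) = y + (12 + 12) = y + 24 = 24 + y)
(B(-8) + (76 - U(-4, J(-2 - 1*(-2)))))² = ((24 - 8) + (76 - 1*27))² = (16 + (76 - 27))² = (16 + 49)² = 65² = 4225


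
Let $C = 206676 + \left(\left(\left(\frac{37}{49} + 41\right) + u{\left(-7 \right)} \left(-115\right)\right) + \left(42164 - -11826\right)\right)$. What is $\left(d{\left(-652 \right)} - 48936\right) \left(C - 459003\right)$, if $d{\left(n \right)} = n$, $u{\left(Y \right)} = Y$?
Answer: $9793146264$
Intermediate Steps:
$C = \frac{12814125}{49}$ ($C = 206676 + \left(\left(\left(\frac{37}{49} + 41\right) - -805\right) + \left(42164 - -11826\right)\right) = 206676 + \left(\left(\left(37 \cdot \frac{1}{49} + 41\right) + 805\right) + \left(42164 + 11826\right)\right) = 206676 + \left(\left(\left(\frac{37}{49} + 41\right) + 805\right) + 53990\right) = 206676 + \left(\left(\frac{2046}{49} + 805\right) + 53990\right) = 206676 + \left(\frac{41491}{49} + 53990\right) = 206676 + \frac{2687001}{49} = \frac{12814125}{49} \approx 2.6151 \cdot 10^{5}$)
$\left(d{\left(-652 \right)} - 48936\right) \left(C - 459003\right) = \left(-652 - 48936\right) \left(\frac{12814125}{49} - 459003\right) = \left(-49588\right) \left(- \frac{9677022}{49}\right) = 9793146264$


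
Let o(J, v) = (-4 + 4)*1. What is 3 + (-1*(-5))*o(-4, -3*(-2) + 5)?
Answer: 3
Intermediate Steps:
o(J, v) = 0 (o(J, v) = 0*1 = 0)
3 + (-1*(-5))*o(-4, -3*(-2) + 5) = 3 - 1*(-5)*0 = 3 + 5*0 = 3 + 0 = 3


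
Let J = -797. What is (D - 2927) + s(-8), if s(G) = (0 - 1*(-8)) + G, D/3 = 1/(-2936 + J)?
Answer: -10926494/3733 ≈ -2927.0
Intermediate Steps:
D = -3/3733 (D = 3/(-2936 - 797) = 3/(-3733) = 3*(-1/3733) = -3/3733 ≈ -0.00080364)
s(G) = 8 + G (s(G) = (0 + 8) + G = 8 + G)
(D - 2927) + s(-8) = (-3/3733 - 2927) + (8 - 8) = -10926494/3733 + 0 = -10926494/3733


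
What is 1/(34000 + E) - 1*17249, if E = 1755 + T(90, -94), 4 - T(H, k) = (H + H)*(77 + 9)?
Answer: -349792470/20279 ≈ -17249.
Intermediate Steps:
T(H, k) = 4 - 172*H (T(H, k) = 4 - (H + H)*(77 + 9) = 4 - 2*H*86 = 4 - 172*H)
E = -13721 (E = 1755 + (4 - 172*90) = 1755 + (4 - 15480) = 1755 - 15476 = -13721)
1/(34000 + E) - 1*17249 = 1/(34000 - 13721) - 1*17249 = 1/20279 - 17249 = -349792470/20279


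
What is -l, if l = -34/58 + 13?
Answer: -360/29 ≈ -12.414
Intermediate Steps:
l = 360/29 (l = -34*1/58 + 13 = -17/29 + 13 = 360/29 ≈ 12.414)
-l = -1*360/29 = -360/29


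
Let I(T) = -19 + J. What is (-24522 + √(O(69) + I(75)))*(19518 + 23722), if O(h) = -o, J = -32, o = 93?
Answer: -1060331280 + 518880*I ≈ -1.0603e+9 + 5.1888e+5*I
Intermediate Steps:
I(T) = -51 (I(T) = -19 - 32 = -51)
O(h) = -93 (O(h) = -1*93 = -93)
(-24522 + √(O(69) + I(75)))*(19518 + 23722) = (-24522 + √(-93 - 51))*(19518 + 23722) = (-24522 + √(-144))*43240 = (-24522 + 12*I)*43240 = -1060331280 + 518880*I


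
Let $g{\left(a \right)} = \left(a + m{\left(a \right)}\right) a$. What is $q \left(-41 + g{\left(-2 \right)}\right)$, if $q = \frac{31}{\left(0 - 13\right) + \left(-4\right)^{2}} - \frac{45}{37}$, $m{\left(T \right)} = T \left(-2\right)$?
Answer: $- \frac{15180}{37} \approx -410.27$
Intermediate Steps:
$m{\left(T \right)} = - 2 T$
$q = \frac{1012}{111}$ ($q = \frac{31}{-13 + 16} - \frac{45}{37} = \frac{31}{3} - \frac{45}{37} = \frac{1012}{111} \approx 9.1171$)
$g{\left(a \right)} = - a^{2}$ ($g{\left(a \right)} = \left(a - 2 a\right) a = - a a = - a^{2}$)
$q \left(-41 + g{\left(-2 \right)}\right) = \frac{1012 \left(-41 - \left(-2\right)^{2}\right)}{111} = \frac{1012 \left(-41 - 4\right)}{111} = \frac{1012}{111} \left(-45\right) = - \frac{15180}{37}$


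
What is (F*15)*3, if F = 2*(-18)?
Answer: -1620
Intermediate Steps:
F = -36
(F*15)*3 = -36*15*3 = -540*3 = -1620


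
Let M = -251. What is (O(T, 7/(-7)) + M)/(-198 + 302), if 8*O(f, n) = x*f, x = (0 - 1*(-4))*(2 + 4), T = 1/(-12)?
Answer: -1005/416 ≈ -2.4159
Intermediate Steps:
T = -1/12 ≈ -0.083333
x = 24 (x = (0 + 4)*6 = 4*6 = 24)
O(f, n) = 3*f (O(f, n) = (24*f)/8 = 3*f)
(O(T, 7/(-7)) + M)/(-198 + 302) = (3*(-1/12) - 251)/(-198 + 302) = (-¼ - 251)/104 = -1005/4*1/104 = -1005/416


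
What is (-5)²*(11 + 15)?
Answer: 650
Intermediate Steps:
(-5)²*(11 + 15) = 25*26 = 650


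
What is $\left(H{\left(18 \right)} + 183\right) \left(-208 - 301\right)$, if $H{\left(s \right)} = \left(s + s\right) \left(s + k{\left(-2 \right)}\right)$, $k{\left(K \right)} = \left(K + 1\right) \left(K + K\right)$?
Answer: $-496275$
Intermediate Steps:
$k{\left(K \right)} = 2 K \left(1 + K\right)$ ($k{\left(K \right)} = \left(1 + K\right) 2 K = 2 K \left(1 + K\right)$)
$H{\left(s \right)} = 2 s \left(4 + s\right)$ ($H{\left(s \right)} = \left(s + s\right) \left(s + 2 \left(-2\right) \left(1 - 2\right)\right) = 2 s \left(s + 2 \left(-2\right) \left(-1\right)\right) = 2 s \left(s + 4\right) = 2 s \left(4 + s\right)$)
$\left(H{\left(18 \right)} + 183\right) \left(-208 - 301\right) = \left(2 \cdot 18 \left(4 + 18\right) + 183\right) \left(-208 - 301\right) = \left(2 \cdot 18 \cdot 22 + 183\right) \left(-509\right) = \left(792 + 183\right) \left(-509\right) = 975 \left(-509\right) = -496275$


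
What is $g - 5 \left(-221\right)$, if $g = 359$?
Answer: $1464$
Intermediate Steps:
$g - 5 \left(-221\right) = 359 - 5 \left(-221\right) = 359 - -1105 = 359 + 1105 = 1464$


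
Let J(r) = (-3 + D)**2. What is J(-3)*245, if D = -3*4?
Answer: 55125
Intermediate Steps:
D = -12
J(r) = 225 (J(r) = (-3 - 12)**2 = (-15)**2 = 225)
J(-3)*245 = 225*245 = 55125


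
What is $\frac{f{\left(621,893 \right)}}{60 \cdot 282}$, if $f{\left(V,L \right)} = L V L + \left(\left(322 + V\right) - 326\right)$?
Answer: $\frac{247608223}{8460} \approx 29268.0$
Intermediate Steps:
$f{\left(V,L \right)} = -4 + V + V L^{2}$ ($f{\left(V,L \right)} = V L^{2} + \left(-4 + V\right) = -4 + V + V L^{2}$)
$\frac{f{\left(621,893 \right)}}{60 \cdot 282} = \frac{-4 + 621 + 621 \cdot 893^{2}}{60 \cdot 282} = \frac{-4 + 621 + 621 \cdot 797449}{16920} = \left(-4 + 621 + 495215829\right) \frac{1}{16920} = 495216446 \cdot \frac{1}{16920} = \frac{247608223}{8460}$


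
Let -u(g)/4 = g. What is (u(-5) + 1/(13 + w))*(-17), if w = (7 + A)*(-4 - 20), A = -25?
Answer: -151317/445 ≈ -340.04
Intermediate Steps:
w = 432 (w = (7 - 25)*(-4 - 20) = -18*(-24) = 432)
u(g) = -4*g
(u(-5) + 1/(13 + w))*(-17) = (-4*(-5) + 1/(13 + 432))*(-17) = (20 + 1/445)*(-17) = (8901/445)*(-17) = -151317/445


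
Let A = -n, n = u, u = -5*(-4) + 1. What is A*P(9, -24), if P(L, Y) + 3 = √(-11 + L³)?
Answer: 63 - 21*√718 ≈ -499.71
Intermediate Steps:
P(L, Y) = -3 + √(-11 + L³)
u = 21 (u = 20 + 1 = 21)
n = 21
A = -21 (A = -1*21 = -21)
A*P(9, -24) = -21*(-3 + √(-11 + 9³)) = -21*(-3 + √(-11 + 729)) = -21*(-3 + √718) = 63 - 21*√718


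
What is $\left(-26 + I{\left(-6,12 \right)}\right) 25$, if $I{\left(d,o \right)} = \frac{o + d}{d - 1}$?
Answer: $- \frac{4700}{7} \approx -671.43$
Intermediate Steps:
$I{\left(d,o \right)} = \frac{d + o}{-1 + d}$
$\left(-26 + I{\left(-6,12 \right)}\right) 25 = \left(-26 + \frac{-6 + 12}{-1 - 6}\right) 25 = \left(-26 + \frac{1}{-7} \cdot 6\right) 25 = \left(-26 - \frac{6}{7}\right) 25 = \left(- \frac{188}{7}\right) 25 = - \frac{4700}{7}$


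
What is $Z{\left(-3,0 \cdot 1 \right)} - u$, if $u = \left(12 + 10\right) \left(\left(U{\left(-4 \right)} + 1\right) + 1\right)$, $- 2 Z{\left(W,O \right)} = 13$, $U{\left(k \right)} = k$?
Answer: $\frac{75}{2} \approx 37.5$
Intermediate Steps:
$Z{\left(W,O \right)} = - \frac{13}{2}$ ($Z{\left(W,O \right)} = \left(- \frac{1}{2}\right) 13 = - \frac{13}{2}$)
$u = -44$ ($u = \left(12 + 10\right) \left(\left(-4 + 1\right) + 1\right) = 22 \left(-3 + 1\right) = 22 \left(-2\right) = -44$)
$Z{\left(-3,0 \cdot 1 \right)} - u = - \frac{13}{2} - -44 = - \frac{13}{2} + 44 = \frac{75}{2}$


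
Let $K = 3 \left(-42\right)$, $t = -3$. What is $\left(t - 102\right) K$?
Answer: $13230$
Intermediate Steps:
$K = -126$
$\left(t - 102\right) K = \left(-3 - 102\right) \left(-126\right) = \left(-105\right) \left(-126\right) = 13230$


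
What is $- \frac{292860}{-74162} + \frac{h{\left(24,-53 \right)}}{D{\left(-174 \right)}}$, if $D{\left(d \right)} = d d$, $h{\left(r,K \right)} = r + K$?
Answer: $\frac{152835839}{38712564} \approx 3.948$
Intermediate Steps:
$h{\left(r,K \right)} = K + r$
$D{\left(d \right)} = d^{2}$
$- \frac{292860}{-74162} + \frac{h{\left(24,-53 \right)}}{D{\left(-174 \right)}} = - \frac{292860}{-74162} + \frac{-53 + 24}{\left(-174\right)^{2}} = \left(-292860\right) \left(- \frac{1}{74162}\right) - \frac{29}{30276} = \frac{146430}{37081} - \frac{1}{1044} = \frac{152835839}{38712564}$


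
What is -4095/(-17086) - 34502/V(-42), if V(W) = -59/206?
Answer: 121437483037/1008074 ≈ 1.2046e+5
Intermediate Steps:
V(W) = -59/206 (V(W) = -59*1/206 = -59/206)
-4095/(-17086) - 34502/V(-42) = -4095/(-17086) - 34502/(-59/206) = -4095*(-1/17086) - 34502*(-206/59) = 4095/17086 + 7107412/59 = 121437483037/1008074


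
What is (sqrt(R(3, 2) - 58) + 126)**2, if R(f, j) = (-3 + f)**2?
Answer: (126 + I*sqrt(58))**2 ≈ 15818.0 + 1919.2*I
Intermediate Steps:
(sqrt(R(3, 2) - 58) + 126)**2 = (sqrt((-3 + 3)**2 - 58) + 126)**2 = (sqrt(0**2 - 58) + 126)**2 = (sqrt(0 - 58) + 126)**2 = (sqrt(-58) + 126)**2 = (I*sqrt(58) + 126)**2 = (126 + I*sqrt(58))**2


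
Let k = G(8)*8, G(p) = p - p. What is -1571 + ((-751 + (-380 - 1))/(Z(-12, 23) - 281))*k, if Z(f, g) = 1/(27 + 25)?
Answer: -1571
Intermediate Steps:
G(p) = 0
k = 0 (k = 0*8 = 0)
Z(f, g) = 1/52
-1571 + ((-751 + (-380 - 1))/(Z(-12, 23) - 281))*k = -1571 + ((-751 + (-380 - 1))/(1/52 - 281))*0 = -1571 + ((-751 - 381)/(-14611/52))*0 = -1571 - 1132*(-52/14611)*0 = -1571 + (58864/14611)*0 = -1571 + 0 = -1571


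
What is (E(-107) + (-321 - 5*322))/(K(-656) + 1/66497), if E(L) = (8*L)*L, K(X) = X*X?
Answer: 180672349/867153121 ≈ 0.20835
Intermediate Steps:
K(X) = X²
E(L) = 8*L²
(E(-107) + (-321 - 5*322))/(K(-656) + 1/66497) = (8*(-107)² + (-321 - 5*322))/((-656)² + 1/66497) = (8*11449 + (-321 - 1610))/(430336 + 1/66497) = (91592 - 1931)/(28616052993/66497) = 89661*(66497/28616052993) = 180672349/867153121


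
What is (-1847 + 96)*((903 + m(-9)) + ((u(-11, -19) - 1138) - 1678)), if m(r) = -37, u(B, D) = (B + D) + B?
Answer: 3486241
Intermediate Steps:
u(B, D) = D + 2*B
(-1847 + 96)*((903 + m(-9)) + ((u(-11, -19) - 1138) - 1678)) = (-1847 + 96)*((903 - 37) + (((-19 + 2*(-11)) - 1138) - 1678)) = -1751*(866 + (((-19 - 22) - 1138) - 1678)) = -1751*(866 + ((-41 - 1138) - 1678)) = -1751*(866 + (-1179 - 1678)) = -1751*(866 - 2857) = -1751*(-1991) = 3486241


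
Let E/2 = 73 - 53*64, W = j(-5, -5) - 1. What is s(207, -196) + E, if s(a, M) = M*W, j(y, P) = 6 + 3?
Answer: -8206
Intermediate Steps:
j(y, P) = 9
W = 8 (W = 9 - 1 = 8)
s(a, M) = 8*M (s(a, M) = M*8 = 8*M)
E = -6638 (E = 2*(73 - 53*64) = 2*(73 - 3392) = 2*(-3319) = -6638)
s(207, -196) + E = 8*(-196) - 6638 = -1568 - 6638 = -8206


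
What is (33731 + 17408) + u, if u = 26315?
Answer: 77454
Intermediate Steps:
(33731 + 17408) + u = (33731 + 17408) + 26315 = 51139 + 26315 = 77454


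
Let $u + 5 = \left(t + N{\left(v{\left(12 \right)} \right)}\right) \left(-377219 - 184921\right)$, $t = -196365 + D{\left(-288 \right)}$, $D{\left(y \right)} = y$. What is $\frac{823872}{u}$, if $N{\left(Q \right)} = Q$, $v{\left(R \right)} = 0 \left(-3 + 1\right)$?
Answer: $\frac{823872}{110546517415} \approx 7.4527 \cdot 10^{-6}$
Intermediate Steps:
$v{\left(R \right)} = 0$ ($v{\left(R \right)} = 0 \left(-2\right) = 0$)
$t = -196653$ ($t = -196365 - 288 = -196653$)
$u = 110546517415$ ($u = -5 + \left(-196653 + 0\right) \left(-377219 - 184921\right) = -5 - -110546517420 = -5 + 110546517420 = 110546517415$)
$\frac{823872}{u} = \frac{823872}{110546517415}$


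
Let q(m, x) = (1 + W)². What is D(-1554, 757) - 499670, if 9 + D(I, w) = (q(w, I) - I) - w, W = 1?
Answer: -498878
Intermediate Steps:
q(m, x) = 4 (q(m, x) = (1 + 1)² = 2² = 4)
D(I, w) = -5 - I - w (D(I, w) = -9 + ((4 - I) - w) = -9 + (4 - I - w) = -5 - I - w)
D(-1554, 757) - 499670 = (-5 - 1*(-1554) - 1*757) - 499670 = (-5 + 1554 - 757) - 499670 = 792 - 499670 = -498878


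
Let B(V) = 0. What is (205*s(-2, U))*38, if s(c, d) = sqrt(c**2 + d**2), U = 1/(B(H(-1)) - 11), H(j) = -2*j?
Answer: 7790*sqrt(485)/11 ≈ 15596.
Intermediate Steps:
U = -1/11 (U = 1/(0 - 11) = 1/(-11) = -1/11 ≈ -0.090909)
(205*s(-2, U))*38 = (205*sqrt((-2)**2 + (-1/11)**2))*38 = (205*sqrt(4 + 1/121))*38 = (205*sqrt(485/121))*38 = (205*(sqrt(485)/11))*38 = (205*sqrt(485)/11)*38 = 7790*sqrt(485)/11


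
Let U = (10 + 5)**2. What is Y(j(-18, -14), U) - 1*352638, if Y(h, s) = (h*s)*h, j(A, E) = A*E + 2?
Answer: 14163462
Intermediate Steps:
j(A, E) = 2 + A*E
U = 225 (U = 15**2 = 225)
Y(h, s) = s*h**2
Y(j(-18, -14), U) - 1*352638 = 225*(2 - 18*(-14))**2 - 1*352638 = 225*(2 + 252)**2 - 352638 = 225*254**2 - 352638 = 225*64516 - 352638 = 14516100 - 352638 = 14163462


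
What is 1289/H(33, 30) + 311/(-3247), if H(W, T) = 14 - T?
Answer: -4190359/51952 ≈ -80.658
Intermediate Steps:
1289/H(33, 30) + 311/(-3247) = 1289/(14 - 1*30) + 311/(-3247) = 1289/(14 - 30) + 311*(-1/3247) = 1289/(-16) - 311/3247 = 1289*(-1/16) - 311/3247 = -1289/16 - 311/3247 = -4190359/51952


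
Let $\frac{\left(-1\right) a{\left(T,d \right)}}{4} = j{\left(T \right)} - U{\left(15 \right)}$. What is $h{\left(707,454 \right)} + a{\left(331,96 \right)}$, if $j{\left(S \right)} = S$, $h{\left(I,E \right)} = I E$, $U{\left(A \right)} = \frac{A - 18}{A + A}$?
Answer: $\frac{1598268}{5} \approx 3.1965 \cdot 10^{5}$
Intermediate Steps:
$U{\left(A \right)} = \frac{-18 + A}{2 A}$
$h{\left(I,E \right)} = E I$
$a{\left(T,d \right)} = - \frac{2}{5} - 4 T$ ($a{\left(T,d \right)} = - 4 \left(T - \frac{-18 + 15}{2 \cdot 15}\right) = - 4 \left(T - \frac{1}{2} \cdot \frac{1}{15} \left(-3\right)\right) = - 4 \left(T - - \frac{1}{10}\right) = - 4 \left(T + \frac{1}{10}\right) = - 4 \left(\frac{1}{10} + T\right) = - \frac{2}{5} - 4 T$)
$h{\left(707,454 \right)} + a{\left(331,96 \right)} = 454 \cdot 707 - \frac{6622}{5} = 320978 - \frac{6622}{5} = \frac{1598268}{5}$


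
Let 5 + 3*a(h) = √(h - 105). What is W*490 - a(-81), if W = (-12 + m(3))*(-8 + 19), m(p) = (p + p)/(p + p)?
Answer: -177865/3 - I*√186/3 ≈ -59288.0 - 4.5461*I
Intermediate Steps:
m(p) = 1 (m(p) = (2*p)/((2*p)) = (2*p)*(1/(2*p)) = 1)
a(h) = -5/3 + √(-105 + h)/3 (a(h) = -5/3 + √(h - 105)/3 = -5/3 + √(-105 + h)/3)
W = -121 (W = (-12 + 1)*(-8 + 19) = -11*11 = -121)
W*490 - a(-81) = -121*490 - (-5/3 + √(-105 - 81)/3) = -59290 - (-5/3 + √(-186)/3) = -59290 - (-5/3 + (I*√186)/3) = -59290 - (-5/3 + I*√186/3) = -59290 + (5/3 - I*√186/3) = -177865/3 - I*√186/3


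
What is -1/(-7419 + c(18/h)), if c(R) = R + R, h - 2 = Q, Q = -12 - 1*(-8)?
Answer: 1/7437 ≈ 0.00013446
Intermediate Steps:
Q = -4 (Q = -12 + 8 = -4)
h = -2 (h = 2 - 4 = -2)
c(R) = 2*R
-1/(-7419 + c(18/h)) = -1/(-7419 + 2*(18/(-2))) = -1/(-7419 + 2*(18*(-1/2))) = -1/(-7419 + 2*(-9)) = -1/(-7419 - 18) = -1/(-7437) = -1*(-1/7437) = 1/7437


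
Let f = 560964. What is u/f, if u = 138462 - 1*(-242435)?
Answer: 380897/560964 ≈ 0.67900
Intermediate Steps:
u = 380897 (u = 138462 + 242435 = 380897)
u/f = 380897/560964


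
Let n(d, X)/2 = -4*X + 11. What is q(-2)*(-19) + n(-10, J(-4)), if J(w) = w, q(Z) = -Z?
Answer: 16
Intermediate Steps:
n(d, X) = 22 - 8*X (n(d, X) = 2*(-4*X + 11) = 2*(11 - 4*X) = 22 - 8*X)
q(-2)*(-19) + n(-10, J(-4)) = -1*(-2)*(-19) + (22 - 8*(-4)) = 2*(-19) + (22 + 32) = -38 + 54 = 16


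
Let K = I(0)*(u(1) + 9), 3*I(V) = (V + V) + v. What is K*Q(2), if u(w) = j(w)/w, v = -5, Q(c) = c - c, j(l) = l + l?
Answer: 0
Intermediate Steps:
j(l) = 2*l
Q(c) = 0
u(w) = 2 (u(w) = (2*w)/w = 2)
I(V) = -5/3 + 2*V/3 (I(V) = ((V + V) - 5)/3 = (2*V - 5)/3 = (-5 + 2*V)/3 = -5/3 + 2*V/3)
K = -55/3 (K = (-5/3 + (2/3)*0)*(2 + 9) = (-5/3 + 0)*11 = -5/3*11 = -55/3 ≈ -18.333)
K*Q(2) = -55/3*0 = 0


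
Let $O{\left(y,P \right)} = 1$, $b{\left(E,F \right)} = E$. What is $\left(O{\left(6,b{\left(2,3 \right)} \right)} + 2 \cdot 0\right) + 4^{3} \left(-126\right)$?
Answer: $-8063$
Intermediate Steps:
$\left(O{\left(6,b{\left(2,3 \right)} \right)} + 2 \cdot 0\right) + 4^{3} \left(-126\right) = \left(1 + 2 \cdot 0\right) + 4^{3} \left(-126\right) = \left(1 + 0\right) + 64 \left(-126\right) = 1 - 8064 = -8063$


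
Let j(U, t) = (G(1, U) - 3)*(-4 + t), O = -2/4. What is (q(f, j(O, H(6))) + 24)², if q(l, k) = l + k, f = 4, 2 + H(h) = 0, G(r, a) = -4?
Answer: 4900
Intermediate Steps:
H(h) = -2 (H(h) = -2 + 0 = -2)
O = -½ (O = -2*¼ = -½ ≈ -0.50000)
j(U, t) = 28 - 7*t (j(U, t) = (-4 - 3)*(-4 + t) = -7*(-4 + t) = 28 - 7*t)
q(l, k) = k + l
(q(f, j(O, H(6))) + 24)² = (((28 - 7*(-2)) + 4) + 24)² = (((28 + 14) + 4) + 24)² = ((42 + 4) + 24)² = (46 + 24)² = 70² = 4900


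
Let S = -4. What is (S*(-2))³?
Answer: 512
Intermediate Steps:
(S*(-2))³ = (-4*(-2))³ = 8³ = 512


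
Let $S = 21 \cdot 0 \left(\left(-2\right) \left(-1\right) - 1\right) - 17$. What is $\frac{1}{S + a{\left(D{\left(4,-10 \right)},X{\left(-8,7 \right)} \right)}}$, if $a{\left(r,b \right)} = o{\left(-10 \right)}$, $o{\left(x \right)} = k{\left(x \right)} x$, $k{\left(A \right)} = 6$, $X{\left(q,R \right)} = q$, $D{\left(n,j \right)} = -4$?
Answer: $- \frac{1}{77} \approx -0.012987$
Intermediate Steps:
$o{\left(x \right)} = 6 x$
$a{\left(r,b \right)} = -60$ ($a{\left(r,b \right)} = 6 \left(-10\right) = -60$)
$S = -17$ ($S = 21 \cdot 0 \left(2 - 1\right) - 17 = 21 \cdot 0 \cdot 1 - 17 = 21 \cdot 0 - 17 = 0 - 17 = -17$)
$\frac{1}{S + a{\left(D{\left(4,-10 \right)},X{\left(-8,7 \right)} \right)}} = \frac{1}{-17 - 60} = \frac{1}{-77} = - \frac{1}{77}$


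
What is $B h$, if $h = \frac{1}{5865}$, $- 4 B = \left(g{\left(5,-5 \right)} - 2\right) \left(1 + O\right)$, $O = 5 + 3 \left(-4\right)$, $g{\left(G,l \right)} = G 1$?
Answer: $\frac{3}{3910} \approx 0.00076726$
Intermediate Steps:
$g{\left(G,l \right)} = G$
$O = -7$ ($O = 5 - 12 = -7$)
$B = \frac{9}{2}$ ($B = - \frac{\left(5 - 2\right) \left(1 - 7\right)}{4} = - \frac{3 \left(-6\right)}{4} = \left(- \frac{1}{4}\right) \left(-18\right) = \frac{9}{2} \approx 4.5$)
$h = \frac{1}{5865} \approx 0.0001705$
$B h = \frac{9}{2} \cdot \frac{1}{5865} = \frac{3}{3910}$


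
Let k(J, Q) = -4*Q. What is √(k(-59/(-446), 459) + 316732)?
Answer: 4*√19681 ≈ 561.16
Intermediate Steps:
√(k(-59/(-446), 459) + 316732) = √(-4*459 + 316732) = √(-1836 + 316732) = √314896 = 4*√19681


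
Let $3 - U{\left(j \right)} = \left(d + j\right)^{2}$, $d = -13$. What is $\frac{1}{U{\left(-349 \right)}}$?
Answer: $- \frac{1}{131041} \approx -7.6312 \cdot 10^{-6}$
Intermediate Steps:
$U{\left(j \right)} = 3 - \left(-13 + j\right)^{2}$
$\frac{1}{U{\left(-349 \right)}} = \frac{1}{3 - \left(-13 - 349\right)^{2}} = \frac{1}{3 - \left(-362\right)^{2}} = \frac{1}{3 - 131044} = \frac{1}{-131041} = - \frac{1}{131041}$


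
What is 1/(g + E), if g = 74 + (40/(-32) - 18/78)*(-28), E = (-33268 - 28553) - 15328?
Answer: -13/1001436 ≈ -1.2981e-5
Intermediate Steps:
E = -77149 (E = -61821 - 15328 = -77149)
g = 1501/13 (g = 74 + (40*(-1/32) - 18*1/78)*(-28) = 74 + (-5/4 - 3/13)*(-28) = 74 - 77/52*(-28) = 74 + 539/13 = 1501/13 ≈ 115.46)
1/(g + E) = 1/(1501/13 - 77149) = 1/(-1001436/13) = -13/1001436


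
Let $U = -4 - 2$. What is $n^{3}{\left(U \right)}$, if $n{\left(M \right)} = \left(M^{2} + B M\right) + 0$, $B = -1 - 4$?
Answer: $287496$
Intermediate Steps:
$B = -5$ ($B = -1 - 4 = -5$)
$U = -6$
$n{\left(M \right)} = M^{2} - 5 M$ ($n{\left(M \right)} = \left(M^{2} - 5 M\right) + 0 = M^{2} - 5 M$)
$n^{3}{\left(U \right)} = \left(- 6 \left(-5 - 6\right)\right)^{3} = \left(\left(-6\right) \left(-11\right)\right)^{3} = 66^{3} = 287496$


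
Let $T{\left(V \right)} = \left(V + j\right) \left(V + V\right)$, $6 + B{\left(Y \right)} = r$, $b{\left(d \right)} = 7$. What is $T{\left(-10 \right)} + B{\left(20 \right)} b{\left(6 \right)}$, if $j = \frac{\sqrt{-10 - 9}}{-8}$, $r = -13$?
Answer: $67 + \frac{5 i \sqrt{19}}{2} \approx 67.0 + 10.897 i$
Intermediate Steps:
$j = - \frac{i \sqrt{19}}{8}$ ($j = \sqrt{-19} \left(- \frac{1}{8}\right) = i \sqrt{19} \left(- \frac{1}{8}\right) = - \frac{i \sqrt{19}}{8} \approx - 0.54486 i$)
$B{\left(Y \right)} = -19$ ($B{\left(Y \right)} = -6 - 13 = -19$)
$T{\left(V \right)} = 2 V \left(V - \frac{i \sqrt{19}}{8}\right)$ ($T{\left(V \right)} = \left(V - \frac{i \sqrt{19}}{8}\right) \left(V + V\right) = \left(V - \frac{i \sqrt{19}}{8}\right) 2 V = 2 V \left(V - \frac{i \sqrt{19}}{8}\right)$)
$T{\left(-10 \right)} + B{\left(20 \right)} b{\left(6 \right)} = \frac{1}{4} \left(-10\right) \left(8 \left(-10\right) - i \sqrt{19}\right) - 133 = \frac{1}{4} \left(-10\right) \left(-80 - i \sqrt{19}\right) - 133 = \left(200 + \frac{5 i \sqrt{19}}{2}\right) - 133 = 67 + \frac{5 i \sqrt{19}}{2}$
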